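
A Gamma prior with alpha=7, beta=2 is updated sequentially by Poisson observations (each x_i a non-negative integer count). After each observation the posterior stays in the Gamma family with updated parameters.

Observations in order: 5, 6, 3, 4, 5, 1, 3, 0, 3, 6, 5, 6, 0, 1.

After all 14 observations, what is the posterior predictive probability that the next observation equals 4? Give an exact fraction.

714893535779500121605210905685613669119001954009455542909864295027179520/3948992976476546055807962117305548095339102740462421587418915544041816753

obs 1: x=5 → posterior Gamma(12, 3)
obs 2: x=6 → posterior Gamma(18, 4)
obs 3: x=3 → posterior Gamma(21, 5)
obs 4: x=4 → posterior Gamma(25, 6)
obs 5: x=5 → posterior Gamma(30, 7)
obs 6: x=1 → posterior Gamma(31, 8)
obs 7: x=3 → posterior Gamma(34, 9)
obs 8: x=0 → posterior Gamma(34, 10)
obs 9: x=3 → posterior Gamma(37, 11)
obs 10: x=6 → posterior Gamma(43, 12)
obs 11: x=5 → posterior Gamma(48, 13)
obs 12: x=6 → posterior Gamma(54, 14)
obs 13: x=0 → posterior Gamma(54, 15)
obs 14: x=1 → posterior Gamma(55, 16)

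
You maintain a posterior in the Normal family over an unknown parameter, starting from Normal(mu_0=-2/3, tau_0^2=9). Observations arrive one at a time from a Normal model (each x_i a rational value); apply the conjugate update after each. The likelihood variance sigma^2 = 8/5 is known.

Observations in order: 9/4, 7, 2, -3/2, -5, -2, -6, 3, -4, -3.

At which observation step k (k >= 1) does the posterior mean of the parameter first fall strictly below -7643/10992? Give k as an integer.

obs 1: x=9/4 → posterior Normal(1151/636, 72/53)
obs 2: x=7 → posterior Normal(4931/1176, 36/49)
obs 3: x=2 → posterior Normal(6011/1716, 72/143)
obs 4: x=-3/2 → posterior Normal(5201/2256, 18/47)
obs 5: x=-5 → posterior Normal(2501/2796, 72/233)
obs 6: x=-2 → posterior Normal(1421/3336, 36/139)
obs 7: x=-6 → posterior Normal(-107/228, 72/323)
obs 8: x=3 → posterior Normal(-199/4416, 9/46)
obs 9: x=-4 → posterior Normal(-337/708, 72/413)
obs 10: x=-3 → posterior Normal(-3979/5496, 36/229)

k = 10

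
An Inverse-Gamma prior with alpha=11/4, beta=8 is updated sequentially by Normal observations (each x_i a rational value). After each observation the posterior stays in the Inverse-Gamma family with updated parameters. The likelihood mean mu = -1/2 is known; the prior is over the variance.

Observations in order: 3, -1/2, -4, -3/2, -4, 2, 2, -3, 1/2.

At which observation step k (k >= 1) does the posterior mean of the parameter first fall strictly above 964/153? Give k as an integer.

k = 5

obs 1: x=3 → posterior Inverse-Gamma(13/4, 113/8)
obs 2: x=-1/2 → posterior Inverse-Gamma(15/4, 113/8)
obs 3: x=-4 → posterior Inverse-Gamma(17/4, 81/4)
obs 4: x=-3/2 → posterior Inverse-Gamma(19/4, 83/4)
obs 5: x=-4 → posterior Inverse-Gamma(21/4, 215/8)
obs 6: x=2 → posterior Inverse-Gamma(23/4, 30)
obs 7: x=2 → posterior Inverse-Gamma(25/4, 265/8)
obs 8: x=-3 → posterior Inverse-Gamma(27/4, 145/4)
obs 9: x=1/2 → posterior Inverse-Gamma(29/4, 147/4)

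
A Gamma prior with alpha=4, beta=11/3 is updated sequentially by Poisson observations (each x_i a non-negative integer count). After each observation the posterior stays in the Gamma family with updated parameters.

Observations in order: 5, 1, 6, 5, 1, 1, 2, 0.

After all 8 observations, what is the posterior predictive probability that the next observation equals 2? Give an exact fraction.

obs 1: x=5 → posterior Gamma(9, 14/3)
obs 2: x=1 → posterior Gamma(10, 17/3)
obs 3: x=6 → posterior Gamma(16, 20/3)
obs 4: x=5 → posterior Gamma(21, 23/3)
obs 5: x=1 → posterior Gamma(22, 26/3)
obs 6: x=1 → posterior Gamma(23, 29/3)
obs 7: x=2 → posterior Gamma(25, 32/3)
obs 8: x=0 → posterior Gamma(25, 35/3)

1169033560906975667137049138545989990234375/4509798197114109831736361612047860673544192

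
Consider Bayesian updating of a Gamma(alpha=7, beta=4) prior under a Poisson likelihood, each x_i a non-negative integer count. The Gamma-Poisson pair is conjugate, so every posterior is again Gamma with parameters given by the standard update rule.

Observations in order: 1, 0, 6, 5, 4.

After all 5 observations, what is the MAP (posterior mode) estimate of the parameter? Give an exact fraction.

22/9

obs 1: x=1 → posterior Gamma(8, 5)
obs 2: x=0 → posterior Gamma(8, 6)
obs 3: x=6 → posterior Gamma(14, 7)
obs 4: x=5 → posterior Gamma(19, 8)
obs 5: x=4 → posterior Gamma(23, 9)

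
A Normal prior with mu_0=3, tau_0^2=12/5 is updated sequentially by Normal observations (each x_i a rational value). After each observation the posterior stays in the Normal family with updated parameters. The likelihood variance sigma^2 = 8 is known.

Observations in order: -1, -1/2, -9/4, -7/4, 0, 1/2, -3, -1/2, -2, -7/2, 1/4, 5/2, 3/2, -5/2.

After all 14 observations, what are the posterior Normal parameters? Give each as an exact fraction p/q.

obs 1: x=-1 → posterior Normal(27/13, 24/13)
obs 2: x=-1/2 → posterior Normal(51/32, 3/2)
obs 3: x=-9/4 → posterior Normal(75/76, 24/19)
obs 4: x=-7/4 → posterior Normal(27/44, 12/11)
obs 5: x=0 → posterior Normal(27/50, 24/25)
obs 6: x=1/2 → posterior Normal(15/28, 6/7)
obs 7: x=-3 → posterior Normal(6/31, 24/31)
obs 8: x=-1/2 → posterior Normal(9/68, 12/17)
obs 9: x=-2 → posterior Normal(-3/74, 24/37)
obs 10: x=-7/2 → posterior Normal(-3/10, 3/5)
obs 11: x=1/4 → posterior Normal(-45/172, 24/43)
obs 12: x=5/2 → posterior Normal(-15/184, 12/23)
obs 13: x=3/2 → posterior Normal(3/196, 24/49)
obs 14: x=-5/2 → posterior Normal(-27/208, 6/13)

mu_0=-27/208, tau_0^2=6/13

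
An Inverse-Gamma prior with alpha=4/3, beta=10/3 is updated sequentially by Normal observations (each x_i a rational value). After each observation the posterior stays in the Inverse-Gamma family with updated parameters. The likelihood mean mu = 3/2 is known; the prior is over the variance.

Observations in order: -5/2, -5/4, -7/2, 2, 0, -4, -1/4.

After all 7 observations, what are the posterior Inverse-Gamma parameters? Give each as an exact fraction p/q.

alpha=29/6, beta=2185/48

obs 1: x=-5/2 → posterior Inverse-Gamma(11/6, 34/3)
obs 2: x=-5/4 → posterior Inverse-Gamma(7/3, 1451/96)
obs 3: x=-7/2 → posterior Inverse-Gamma(17/6, 2651/96)
obs 4: x=2 → posterior Inverse-Gamma(10/3, 2663/96)
obs 5: x=0 → posterior Inverse-Gamma(23/6, 2771/96)
obs 6: x=-4 → posterior Inverse-Gamma(13/3, 4223/96)
obs 7: x=-1/4 → posterior Inverse-Gamma(29/6, 2185/48)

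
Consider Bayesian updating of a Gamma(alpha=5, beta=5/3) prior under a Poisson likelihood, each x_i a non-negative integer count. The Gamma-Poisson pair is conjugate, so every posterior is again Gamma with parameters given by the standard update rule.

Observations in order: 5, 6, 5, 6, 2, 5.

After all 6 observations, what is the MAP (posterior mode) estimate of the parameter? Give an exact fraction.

99/23

obs 1: x=5 → posterior Gamma(10, 8/3)
obs 2: x=6 → posterior Gamma(16, 11/3)
obs 3: x=5 → posterior Gamma(21, 14/3)
obs 4: x=6 → posterior Gamma(27, 17/3)
obs 5: x=2 → posterior Gamma(29, 20/3)
obs 6: x=5 → posterior Gamma(34, 23/3)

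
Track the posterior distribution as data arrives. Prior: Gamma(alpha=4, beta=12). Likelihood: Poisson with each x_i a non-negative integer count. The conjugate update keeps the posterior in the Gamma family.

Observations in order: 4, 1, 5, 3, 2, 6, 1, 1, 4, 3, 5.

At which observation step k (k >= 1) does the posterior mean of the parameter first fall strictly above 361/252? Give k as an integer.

k = 9

obs 1: x=4 → posterior Gamma(8, 13)
obs 2: x=1 → posterior Gamma(9, 14)
obs 3: x=5 → posterior Gamma(14, 15)
obs 4: x=3 → posterior Gamma(17, 16)
obs 5: x=2 → posterior Gamma(19, 17)
obs 6: x=6 → posterior Gamma(25, 18)
obs 7: x=1 → posterior Gamma(26, 19)
obs 8: x=1 → posterior Gamma(27, 20)
obs 9: x=4 → posterior Gamma(31, 21)
obs 10: x=3 → posterior Gamma(34, 22)
obs 11: x=5 → posterior Gamma(39, 23)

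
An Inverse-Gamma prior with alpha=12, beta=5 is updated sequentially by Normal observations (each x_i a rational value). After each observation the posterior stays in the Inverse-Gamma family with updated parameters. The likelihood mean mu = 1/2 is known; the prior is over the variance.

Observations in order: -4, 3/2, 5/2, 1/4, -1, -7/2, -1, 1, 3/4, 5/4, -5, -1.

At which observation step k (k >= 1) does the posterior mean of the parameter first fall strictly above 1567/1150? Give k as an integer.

obs 1: x=-4 → posterior Inverse-Gamma(25/2, 121/8)
obs 2: x=3/2 → posterior Inverse-Gamma(13, 125/8)
obs 3: x=5/2 → posterior Inverse-Gamma(27/2, 141/8)
obs 4: x=1/4 → posterior Inverse-Gamma(14, 565/32)
obs 5: x=-1 → posterior Inverse-Gamma(29/2, 601/32)
obs 6: x=-7/2 → posterior Inverse-Gamma(15, 857/32)
obs 7: x=-1 → posterior Inverse-Gamma(31/2, 893/32)
obs 8: x=1 → posterior Inverse-Gamma(16, 897/32)
obs 9: x=3/4 → posterior Inverse-Gamma(33/2, 449/16)
obs 10: x=5/4 → posterior Inverse-Gamma(17, 907/32)
obs 11: x=-5 → posterior Inverse-Gamma(35/2, 1391/32)
obs 12: x=-1 → posterior Inverse-Gamma(18, 1427/32)

k = 3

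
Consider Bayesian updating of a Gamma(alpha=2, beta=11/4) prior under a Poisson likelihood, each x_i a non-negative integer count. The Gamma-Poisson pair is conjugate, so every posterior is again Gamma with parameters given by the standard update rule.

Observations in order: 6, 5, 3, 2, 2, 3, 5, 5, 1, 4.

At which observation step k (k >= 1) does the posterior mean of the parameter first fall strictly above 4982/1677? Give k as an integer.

k = 8

obs 1: x=6 → posterior Gamma(8, 15/4)
obs 2: x=5 → posterior Gamma(13, 19/4)
obs 3: x=3 → posterior Gamma(16, 23/4)
obs 4: x=2 → posterior Gamma(18, 27/4)
obs 5: x=2 → posterior Gamma(20, 31/4)
obs 6: x=3 → posterior Gamma(23, 35/4)
obs 7: x=5 → posterior Gamma(28, 39/4)
obs 8: x=5 → posterior Gamma(33, 43/4)
obs 9: x=1 → posterior Gamma(34, 47/4)
obs 10: x=4 → posterior Gamma(38, 51/4)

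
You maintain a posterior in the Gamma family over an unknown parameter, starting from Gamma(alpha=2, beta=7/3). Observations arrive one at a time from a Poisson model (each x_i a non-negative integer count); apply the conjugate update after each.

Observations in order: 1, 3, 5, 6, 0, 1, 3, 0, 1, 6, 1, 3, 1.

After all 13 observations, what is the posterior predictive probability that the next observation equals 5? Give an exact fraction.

112434750145441510175967543555188093513602407053153091251601408/2411865032257058775038130904326570702735480588505508642005857943

obs 1: x=1 → posterior Gamma(3, 10/3)
obs 2: x=3 → posterior Gamma(6, 13/3)
obs 3: x=5 → posterior Gamma(11, 16/3)
obs 4: x=6 → posterior Gamma(17, 19/3)
obs 5: x=0 → posterior Gamma(17, 22/3)
obs 6: x=1 → posterior Gamma(18, 25/3)
obs 7: x=3 → posterior Gamma(21, 28/3)
obs 8: x=0 → posterior Gamma(21, 31/3)
obs 9: x=1 → posterior Gamma(22, 34/3)
obs 10: x=6 → posterior Gamma(28, 37/3)
obs 11: x=1 → posterior Gamma(29, 40/3)
obs 12: x=3 → posterior Gamma(32, 43/3)
obs 13: x=1 → posterior Gamma(33, 46/3)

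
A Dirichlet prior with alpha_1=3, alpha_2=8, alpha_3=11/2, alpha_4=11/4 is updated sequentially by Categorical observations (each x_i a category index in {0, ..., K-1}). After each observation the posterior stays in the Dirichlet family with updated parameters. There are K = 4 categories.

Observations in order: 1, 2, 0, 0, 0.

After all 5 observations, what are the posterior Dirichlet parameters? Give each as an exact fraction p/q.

alpha_1=6, alpha_2=9, alpha_3=13/2, alpha_4=11/4

obs 1: x=1 → posterior Dirichlet(3, 9, 11/2, 11/4)
obs 2: x=2 → posterior Dirichlet(3, 9, 13/2, 11/4)
obs 3: x=0 → posterior Dirichlet(4, 9, 13/2, 11/4)
obs 4: x=0 → posterior Dirichlet(5, 9, 13/2, 11/4)
obs 5: x=0 → posterior Dirichlet(6, 9, 13/2, 11/4)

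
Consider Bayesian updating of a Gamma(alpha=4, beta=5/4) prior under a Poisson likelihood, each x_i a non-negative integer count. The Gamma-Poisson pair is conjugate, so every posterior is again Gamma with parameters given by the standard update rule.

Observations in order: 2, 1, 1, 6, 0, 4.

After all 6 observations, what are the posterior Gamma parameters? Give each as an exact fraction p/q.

alpha=18, beta=29/4

obs 1: x=2 → posterior Gamma(6, 9/4)
obs 2: x=1 → posterior Gamma(7, 13/4)
obs 3: x=1 → posterior Gamma(8, 17/4)
obs 4: x=6 → posterior Gamma(14, 21/4)
obs 5: x=0 → posterior Gamma(14, 25/4)
obs 6: x=4 → posterior Gamma(18, 29/4)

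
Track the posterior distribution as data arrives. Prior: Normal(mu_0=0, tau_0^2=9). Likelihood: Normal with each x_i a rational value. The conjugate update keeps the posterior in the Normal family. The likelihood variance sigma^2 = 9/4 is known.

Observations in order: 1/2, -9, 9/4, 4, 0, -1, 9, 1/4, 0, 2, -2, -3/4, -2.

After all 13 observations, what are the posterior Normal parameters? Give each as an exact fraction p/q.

mu_0=13/53, tau_0^2=9/53

obs 1: x=1/2 → posterior Normal(2/5, 9/5)
obs 2: x=-9 → posterior Normal(-34/9, 1)
obs 3: x=9/4 → posterior Normal(-25/13, 9/13)
obs 4: x=4 → posterior Normal(-9/17, 9/17)
obs 5: x=0 → posterior Normal(-3/7, 3/7)
obs 6: x=-1 → posterior Normal(-13/25, 9/25)
obs 7: x=9 → posterior Normal(23/29, 9/29)
obs 8: x=1/4 → posterior Normal(8/11, 3/11)
obs 9: x=0 → posterior Normal(24/37, 9/37)
obs 10: x=2 → posterior Normal(32/41, 9/41)
obs 11: x=-2 → posterior Normal(8/15, 1/5)
obs 12: x=-3/4 → posterior Normal(3/7, 9/49)
obs 13: x=-2 → posterior Normal(13/53, 9/53)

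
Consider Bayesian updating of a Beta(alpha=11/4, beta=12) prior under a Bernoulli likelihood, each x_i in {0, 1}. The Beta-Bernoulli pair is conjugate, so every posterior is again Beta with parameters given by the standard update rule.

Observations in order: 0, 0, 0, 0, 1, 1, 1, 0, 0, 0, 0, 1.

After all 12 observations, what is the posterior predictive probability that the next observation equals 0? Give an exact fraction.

80/107

obs 1: x=0 → posterior Beta(11/4, 13)
obs 2: x=0 → posterior Beta(11/4, 14)
obs 3: x=0 → posterior Beta(11/4, 15)
obs 4: x=0 → posterior Beta(11/4, 16)
obs 5: x=1 → posterior Beta(15/4, 16)
obs 6: x=1 → posterior Beta(19/4, 16)
obs 7: x=1 → posterior Beta(23/4, 16)
obs 8: x=0 → posterior Beta(23/4, 17)
obs 9: x=0 → posterior Beta(23/4, 18)
obs 10: x=0 → posterior Beta(23/4, 19)
obs 11: x=0 → posterior Beta(23/4, 20)
obs 12: x=1 → posterior Beta(27/4, 20)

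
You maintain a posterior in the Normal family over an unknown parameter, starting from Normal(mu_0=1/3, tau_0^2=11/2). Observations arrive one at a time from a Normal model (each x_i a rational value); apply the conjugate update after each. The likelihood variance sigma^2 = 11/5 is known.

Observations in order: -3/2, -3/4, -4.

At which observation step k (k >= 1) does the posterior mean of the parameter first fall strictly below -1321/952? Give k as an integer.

k = 3

obs 1: x=-3/2 → posterior Normal(-41/42, 11/7)
obs 2: x=-3/4 → posterior Normal(-127/144, 11/12)
obs 3: x=-4 → posterior Normal(-367/204, 11/17)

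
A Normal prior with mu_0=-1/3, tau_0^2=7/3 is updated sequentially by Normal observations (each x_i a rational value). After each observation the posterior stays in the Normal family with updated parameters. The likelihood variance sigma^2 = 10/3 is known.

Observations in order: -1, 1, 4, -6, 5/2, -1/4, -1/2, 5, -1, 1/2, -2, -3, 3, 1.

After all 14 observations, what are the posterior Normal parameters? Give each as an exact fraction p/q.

obs 1: x=-1 → posterior Normal(-31/51, 70/51)
obs 2: x=1 → posterior Normal(-5/36, 35/36)
obs 3: x=4 → posterior Normal(74/93, 70/93)
obs 4: x=-6 → posterior Normal(-26/57, 35/57)
obs 5: x=5/2 → posterior Normal(1/270, 14/27)
obs 6: x=-1/4 → posterior Normal(-19/624, 35/78)
obs 7: x=-1/2 → posterior Normal(-61/708, 70/177)
obs 8: x=5 → posterior Normal(359/792, 35/99)
obs 9: x=-1 → posterior Normal(275/876, 70/219)
obs 10: x=1/2 → posterior Normal(317/960, 7/24)
obs 11: x=-2 → posterior Normal(149/1044, 70/261)
obs 12: x=-3 → posterior Normal(-103/1128, 35/141)
obs 13: x=3 → posterior Normal(149/1212, 70/303)
obs 14: x=1 → posterior Normal(233/1296, 35/162)

mu_0=233/1296, tau_0^2=35/162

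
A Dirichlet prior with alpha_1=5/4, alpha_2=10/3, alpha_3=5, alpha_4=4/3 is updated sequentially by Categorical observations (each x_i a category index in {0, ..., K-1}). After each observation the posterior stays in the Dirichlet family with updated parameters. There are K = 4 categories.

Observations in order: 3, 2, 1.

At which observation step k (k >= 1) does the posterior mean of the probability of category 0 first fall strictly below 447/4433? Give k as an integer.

obs 1: x=3 → posterior Dirichlet(5/4, 10/3, 5, 7/3)
obs 2: x=2 → posterior Dirichlet(5/4, 10/3, 6, 7/3)
obs 3: x=1 → posterior Dirichlet(5/4, 13/3, 6, 7/3)

k = 2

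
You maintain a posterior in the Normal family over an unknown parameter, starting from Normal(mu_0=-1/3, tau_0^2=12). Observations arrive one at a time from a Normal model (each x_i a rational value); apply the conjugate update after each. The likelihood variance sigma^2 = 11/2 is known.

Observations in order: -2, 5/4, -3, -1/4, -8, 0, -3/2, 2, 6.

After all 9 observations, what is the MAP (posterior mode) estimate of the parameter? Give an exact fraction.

-407/681

obs 1: x=-2 → posterior Normal(-31/21, 132/35)
obs 2: x=5/4 → posterior Normal(-65/177, 132/59)
obs 3: x=-3 → posterior Normal(-281/249, 132/83)
obs 4: x=-1/4 → posterior Normal(-299/321, 132/107)
obs 5: x=-8 → posterior Normal(-875/393, 132/131)
obs 6: x=0 → posterior Normal(-175/93, 132/155)
obs 7: x=-3/2 → posterior Normal(-983/537, 132/179)
obs 8: x=2 → posterior Normal(-839/609, 132/203)
obs 9: x=6 → posterior Normal(-407/681, 132/227)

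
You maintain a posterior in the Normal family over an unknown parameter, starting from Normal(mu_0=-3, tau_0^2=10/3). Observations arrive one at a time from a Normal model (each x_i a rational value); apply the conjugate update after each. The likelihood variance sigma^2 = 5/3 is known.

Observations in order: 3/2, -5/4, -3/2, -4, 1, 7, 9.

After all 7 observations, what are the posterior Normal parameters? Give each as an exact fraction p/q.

obs 1: x=3/2 → posterior Normal(0, 10/9)
obs 2: x=-5/4 → posterior Normal(-1/2, 2/3)
obs 3: x=-3/2 → posterior Normal(-11/14, 10/21)
obs 4: x=-4 → posterior Normal(-3/2, 10/27)
obs 5: x=1 → posterior Normal(-23/22, 10/33)
obs 6: x=7 → posterior Normal(5/26, 10/39)
obs 7: x=9 → posterior Normal(41/30, 2/9)

mu_0=41/30, tau_0^2=2/9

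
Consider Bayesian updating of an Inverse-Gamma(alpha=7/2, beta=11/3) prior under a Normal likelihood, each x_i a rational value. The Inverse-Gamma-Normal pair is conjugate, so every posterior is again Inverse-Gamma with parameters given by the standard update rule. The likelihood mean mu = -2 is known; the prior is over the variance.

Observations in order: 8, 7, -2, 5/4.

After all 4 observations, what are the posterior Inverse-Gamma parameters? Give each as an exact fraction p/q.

obs 1: x=8 → posterior Inverse-Gamma(4, 161/3)
obs 2: x=7 → posterior Inverse-Gamma(9/2, 565/6)
obs 3: x=-2 → posterior Inverse-Gamma(5, 565/6)
obs 4: x=5/4 → posterior Inverse-Gamma(11/2, 9547/96)

alpha=11/2, beta=9547/96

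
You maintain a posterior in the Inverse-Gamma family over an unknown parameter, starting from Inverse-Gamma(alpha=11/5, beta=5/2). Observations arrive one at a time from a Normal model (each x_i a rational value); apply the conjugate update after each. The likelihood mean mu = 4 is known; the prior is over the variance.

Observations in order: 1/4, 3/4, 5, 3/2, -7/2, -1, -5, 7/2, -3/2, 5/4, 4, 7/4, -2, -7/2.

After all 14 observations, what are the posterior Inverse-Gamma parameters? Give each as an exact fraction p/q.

alpha=46/5, beta=669/4

obs 1: x=1/4 → posterior Inverse-Gamma(27/10, 305/32)
obs 2: x=3/4 → posterior Inverse-Gamma(16/5, 237/16)
obs 3: x=5 → posterior Inverse-Gamma(37/10, 245/16)
obs 4: x=3/2 → posterior Inverse-Gamma(21/5, 295/16)
obs 5: x=-7/2 → posterior Inverse-Gamma(47/10, 745/16)
obs 6: x=-1 → posterior Inverse-Gamma(26/5, 945/16)
obs 7: x=-5 → posterior Inverse-Gamma(57/10, 1593/16)
obs 8: x=7/2 → posterior Inverse-Gamma(31/5, 1595/16)
obs 9: x=-3/2 → posterior Inverse-Gamma(67/10, 1837/16)
obs 10: x=5/4 → posterior Inverse-Gamma(36/5, 3795/32)
obs 11: x=4 → posterior Inverse-Gamma(77/10, 3795/32)
obs 12: x=7/4 → posterior Inverse-Gamma(41/5, 969/8)
obs 13: x=-2 → posterior Inverse-Gamma(87/10, 1113/8)
obs 14: x=-7/2 → posterior Inverse-Gamma(46/5, 669/4)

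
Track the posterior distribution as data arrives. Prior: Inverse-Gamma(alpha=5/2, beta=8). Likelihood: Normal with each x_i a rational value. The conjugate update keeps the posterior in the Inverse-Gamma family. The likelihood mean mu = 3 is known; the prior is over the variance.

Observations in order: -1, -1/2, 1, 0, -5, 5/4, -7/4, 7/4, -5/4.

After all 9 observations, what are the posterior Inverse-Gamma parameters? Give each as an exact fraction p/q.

alpha=7, beta=333/4

obs 1: x=-1 → posterior Inverse-Gamma(3, 16)
obs 2: x=-1/2 → posterior Inverse-Gamma(7/2, 177/8)
obs 3: x=1 → posterior Inverse-Gamma(4, 193/8)
obs 4: x=0 → posterior Inverse-Gamma(9/2, 229/8)
obs 5: x=-5 → posterior Inverse-Gamma(5, 485/8)
obs 6: x=5/4 → posterior Inverse-Gamma(11/2, 1989/32)
obs 7: x=-7/4 → posterior Inverse-Gamma(6, 1175/16)
obs 8: x=7/4 → posterior Inverse-Gamma(13/2, 2375/32)
obs 9: x=-5/4 → posterior Inverse-Gamma(7, 333/4)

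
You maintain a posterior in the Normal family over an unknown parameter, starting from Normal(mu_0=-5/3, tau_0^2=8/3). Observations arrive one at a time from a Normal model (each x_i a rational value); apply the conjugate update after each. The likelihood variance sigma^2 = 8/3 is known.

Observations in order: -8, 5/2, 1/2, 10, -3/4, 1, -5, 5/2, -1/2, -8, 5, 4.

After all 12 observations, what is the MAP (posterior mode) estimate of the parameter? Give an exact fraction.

obs 1: x=-8 → posterior Normal(-29/6, 4/3)
obs 2: x=5/2 → posterior Normal(-43/18, 8/9)
obs 3: x=1/2 → posterior Normal(-5/3, 2/3)
obs 4: x=10 → posterior Normal(2/3, 8/15)
obs 5: x=-3/4 → posterior Normal(31/72, 4/9)
obs 6: x=1 → posterior Normal(43/84, 8/21)
obs 7: x=-5 → posterior Normal(-17/96, 1/3)
obs 8: x=5/2 → posterior Normal(13/108, 8/27)
obs 9: x=-1/2 → posterior Normal(7/120, 4/15)
obs 10: x=-8 → posterior Normal(-89/132, 8/33)
obs 11: x=5 → posterior Normal(-29/144, 2/9)
obs 12: x=4 → posterior Normal(19/156, 8/39)

19/156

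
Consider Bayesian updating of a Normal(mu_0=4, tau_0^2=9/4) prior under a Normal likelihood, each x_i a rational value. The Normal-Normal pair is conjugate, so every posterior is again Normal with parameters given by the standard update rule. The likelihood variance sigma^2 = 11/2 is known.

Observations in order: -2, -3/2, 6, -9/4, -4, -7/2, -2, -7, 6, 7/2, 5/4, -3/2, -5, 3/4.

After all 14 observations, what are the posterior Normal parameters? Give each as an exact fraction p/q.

mu_0=-53/592, tau_0^2=99/296

obs 1: x=-2 → posterior Normal(70/31, 99/62)
obs 2: x=-3/2 → posterior Normal(113/80, 99/80)
obs 3: x=6 → posterior Normal(221/98, 99/98)
obs 4: x=-9/4 → posterior Normal(361/232, 99/116)
obs 5: x=-4 → posterior Normal(217/268, 99/134)
obs 6: x=-7/2 → posterior Normal(91/304, 99/152)
obs 7: x=-2 → posterior Normal(19/340, 99/170)
obs 8: x=-7 → posterior Normal(-233/376, 99/188)
obs 9: x=6 → posterior Normal(-17/412, 99/206)
obs 10: x=7/2 → posterior Normal(109/448, 99/224)
obs 11: x=5/4 → posterior Normal(7/22, 9/22)
obs 12: x=-3/2 → posterior Normal(5/26, 99/260)
obs 13: x=-5 → posterior Normal(-20/139, 99/278)
obs 14: x=3/4 → posterior Normal(-53/592, 99/296)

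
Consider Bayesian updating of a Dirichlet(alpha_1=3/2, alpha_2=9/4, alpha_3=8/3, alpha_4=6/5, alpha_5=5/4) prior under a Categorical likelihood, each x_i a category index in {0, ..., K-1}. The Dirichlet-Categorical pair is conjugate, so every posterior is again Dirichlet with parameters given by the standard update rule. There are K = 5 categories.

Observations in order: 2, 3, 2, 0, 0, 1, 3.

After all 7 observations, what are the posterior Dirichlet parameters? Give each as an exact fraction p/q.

alpha_1=7/2, alpha_2=13/4, alpha_3=14/3, alpha_4=16/5, alpha_5=5/4

obs 1: x=2 → posterior Dirichlet(3/2, 9/4, 11/3, 6/5, 5/4)
obs 2: x=3 → posterior Dirichlet(3/2, 9/4, 11/3, 11/5, 5/4)
obs 3: x=2 → posterior Dirichlet(3/2, 9/4, 14/3, 11/5, 5/4)
obs 4: x=0 → posterior Dirichlet(5/2, 9/4, 14/3, 11/5, 5/4)
obs 5: x=0 → posterior Dirichlet(7/2, 9/4, 14/3, 11/5, 5/4)
obs 6: x=1 → posterior Dirichlet(7/2, 13/4, 14/3, 11/5, 5/4)
obs 7: x=3 → posterior Dirichlet(7/2, 13/4, 14/3, 16/5, 5/4)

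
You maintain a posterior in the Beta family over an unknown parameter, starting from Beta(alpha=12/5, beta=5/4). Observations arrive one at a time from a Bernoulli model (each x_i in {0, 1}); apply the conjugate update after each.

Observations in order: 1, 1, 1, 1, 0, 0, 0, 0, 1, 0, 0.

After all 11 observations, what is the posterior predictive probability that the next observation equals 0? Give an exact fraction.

145/293

obs 1: x=1 → posterior Beta(17/5, 5/4)
obs 2: x=1 → posterior Beta(22/5, 5/4)
obs 3: x=1 → posterior Beta(27/5, 5/4)
obs 4: x=1 → posterior Beta(32/5, 5/4)
obs 5: x=0 → posterior Beta(32/5, 9/4)
obs 6: x=0 → posterior Beta(32/5, 13/4)
obs 7: x=0 → posterior Beta(32/5, 17/4)
obs 8: x=0 → posterior Beta(32/5, 21/4)
obs 9: x=1 → posterior Beta(37/5, 21/4)
obs 10: x=0 → posterior Beta(37/5, 25/4)
obs 11: x=0 → posterior Beta(37/5, 29/4)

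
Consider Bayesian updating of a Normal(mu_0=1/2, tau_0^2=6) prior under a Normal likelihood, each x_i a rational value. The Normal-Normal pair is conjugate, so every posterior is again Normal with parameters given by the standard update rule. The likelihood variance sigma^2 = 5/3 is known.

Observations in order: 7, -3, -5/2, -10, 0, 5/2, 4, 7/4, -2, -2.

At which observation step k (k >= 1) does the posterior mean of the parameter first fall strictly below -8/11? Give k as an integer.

k = 4

obs 1: x=7 → posterior Normal(257/46, 30/23)
obs 2: x=-3 → posterior Normal(149/82, 30/41)
obs 3: x=-5/2 → posterior Normal(1/2, 30/59)
obs 4: x=-10 → posterior Normal(-43/22, 30/77)
obs 5: x=0 → posterior Normal(-301/190, 6/19)
obs 6: x=5/2 → posterior Normal(-211/226, 30/113)
obs 7: x=4 → posterior Normal(-67/262, 30/131)
obs 8: x=7/4 → posterior Normal(-2/149, 30/149)
obs 9: x=-2 → posterior Normal(-38/167, 30/167)
obs 10: x=-2 → posterior Normal(-2/5, 6/37)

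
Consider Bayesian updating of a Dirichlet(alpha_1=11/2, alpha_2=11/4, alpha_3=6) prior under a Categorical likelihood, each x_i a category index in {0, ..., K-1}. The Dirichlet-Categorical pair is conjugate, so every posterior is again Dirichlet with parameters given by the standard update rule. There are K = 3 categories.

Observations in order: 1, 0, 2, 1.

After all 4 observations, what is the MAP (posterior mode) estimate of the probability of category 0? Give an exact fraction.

22/61

obs 1: x=1 → posterior Dirichlet(11/2, 15/4, 6)
obs 2: x=0 → posterior Dirichlet(13/2, 15/4, 6)
obs 3: x=2 → posterior Dirichlet(13/2, 15/4, 7)
obs 4: x=1 → posterior Dirichlet(13/2, 19/4, 7)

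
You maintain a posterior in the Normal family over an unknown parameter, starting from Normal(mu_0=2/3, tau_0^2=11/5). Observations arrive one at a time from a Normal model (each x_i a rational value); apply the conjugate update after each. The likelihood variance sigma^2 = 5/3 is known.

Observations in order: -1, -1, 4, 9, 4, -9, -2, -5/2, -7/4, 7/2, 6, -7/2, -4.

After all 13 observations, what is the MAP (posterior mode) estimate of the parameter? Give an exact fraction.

893/5448

obs 1: x=-1 → posterior Normal(-49/174, 55/58)
obs 2: x=-1 → posterior Normal(-148/273, 55/91)
obs 3: x=4 → posterior Normal(2/3, 55/124)
obs 4: x=9 → posterior Normal(1139/471, 55/157)
obs 5: x=4 → posterior Normal(307/114, 11/38)
obs 6: x=-9 → posterior Normal(644/669, 55/223)
obs 7: x=-2 → posterior Normal(223/384, 55/256)
obs 8: x=-5/2 → posterior Normal(397/1734, 55/289)
obs 9: x=-7/4 → posterior Normal(101/3864, 55/322)
obs 10: x=7/2 → posterior Normal(1487/4260, 11/71)
obs 11: x=6 → posterior Normal(3863/4656, 55/388)
obs 12: x=-7/2 → posterior Normal(2477/5052, 55/421)
obs 13: x=-4 → posterior Normal(893/5448, 55/454)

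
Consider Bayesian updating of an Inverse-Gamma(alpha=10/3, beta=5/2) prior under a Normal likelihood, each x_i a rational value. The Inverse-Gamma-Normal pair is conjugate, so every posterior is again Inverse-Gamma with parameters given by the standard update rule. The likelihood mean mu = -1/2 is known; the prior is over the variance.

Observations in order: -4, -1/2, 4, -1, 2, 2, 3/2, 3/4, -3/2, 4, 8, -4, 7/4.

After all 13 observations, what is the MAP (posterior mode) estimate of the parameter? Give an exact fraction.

3999/520

obs 1: x=-4 → posterior Inverse-Gamma(23/6, 69/8)
obs 2: x=-1/2 → posterior Inverse-Gamma(13/3, 69/8)
obs 3: x=4 → posterior Inverse-Gamma(29/6, 75/4)
obs 4: x=-1 → posterior Inverse-Gamma(16/3, 151/8)
obs 5: x=2 → posterior Inverse-Gamma(35/6, 22)
obs 6: x=2 → posterior Inverse-Gamma(19/3, 201/8)
obs 7: x=3/2 → posterior Inverse-Gamma(41/6, 217/8)
obs 8: x=3/4 → posterior Inverse-Gamma(22/3, 893/32)
obs 9: x=-3/2 → posterior Inverse-Gamma(47/6, 909/32)
obs 10: x=4 → posterior Inverse-Gamma(25/3, 1233/32)
obs 11: x=8 → posterior Inverse-Gamma(53/6, 2389/32)
obs 12: x=-4 → posterior Inverse-Gamma(28/3, 2585/32)
obs 13: x=7/4 → posterior Inverse-Gamma(59/6, 1333/16)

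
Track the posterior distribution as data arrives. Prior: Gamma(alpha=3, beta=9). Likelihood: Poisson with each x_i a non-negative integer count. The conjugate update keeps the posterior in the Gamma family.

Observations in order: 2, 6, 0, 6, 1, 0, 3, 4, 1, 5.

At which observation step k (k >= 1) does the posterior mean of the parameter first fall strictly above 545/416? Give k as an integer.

k = 7

obs 1: x=2 → posterior Gamma(5, 10)
obs 2: x=6 → posterior Gamma(11, 11)
obs 3: x=0 → posterior Gamma(11, 12)
obs 4: x=6 → posterior Gamma(17, 13)
obs 5: x=1 → posterior Gamma(18, 14)
obs 6: x=0 → posterior Gamma(18, 15)
obs 7: x=3 → posterior Gamma(21, 16)
obs 8: x=4 → posterior Gamma(25, 17)
obs 9: x=1 → posterior Gamma(26, 18)
obs 10: x=5 → posterior Gamma(31, 19)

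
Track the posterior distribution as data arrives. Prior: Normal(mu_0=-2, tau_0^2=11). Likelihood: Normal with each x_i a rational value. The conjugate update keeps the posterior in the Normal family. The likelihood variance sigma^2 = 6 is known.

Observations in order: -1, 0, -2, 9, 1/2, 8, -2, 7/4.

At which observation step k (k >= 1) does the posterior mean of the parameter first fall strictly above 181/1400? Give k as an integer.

obs 1: x=-1 → posterior Normal(-23/17, 66/17)
obs 2: x=0 → posterior Normal(-23/28, 33/14)
obs 3: x=-2 → posterior Normal(-15/13, 22/13)
obs 4: x=9 → posterior Normal(27/25, 33/25)
obs 5: x=1/2 → posterior Normal(119/122, 66/61)
obs 6: x=8 → posterior Normal(295/144, 11/12)
obs 7: x=-2 → posterior Normal(251/166, 66/83)
obs 8: x=7/4 → posterior Normal(579/376, 33/47)

k = 4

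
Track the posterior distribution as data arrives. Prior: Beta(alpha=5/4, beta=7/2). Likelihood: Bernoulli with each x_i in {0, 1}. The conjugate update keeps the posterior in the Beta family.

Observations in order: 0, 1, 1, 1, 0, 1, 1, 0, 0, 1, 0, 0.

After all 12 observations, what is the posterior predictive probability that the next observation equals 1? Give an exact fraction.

29/67

obs 1: x=0 → posterior Beta(5/4, 9/2)
obs 2: x=1 → posterior Beta(9/4, 9/2)
obs 3: x=1 → posterior Beta(13/4, 9/2)
obs 4: x=1 → posterior Beta(17/4, 9/2)
obs 5: x=0 → posterior Beta(17/4, 11/2)
obs 6: x=1 → posterior Beta(21/4, 11/2)
obs 7: x=1 → posterior Beta(25/4, 11/2)
obs 8: x=0 → posterior Beta(25/4, 13/2)
obs 9: x=0 → posterior Beta(25/4, 15/2)
obs 10: x=1 → posterior Beta(29/4, 15/2)
obs 11: x=0 → posterior Beta(29/4, 17/2)
obs 12: x=0 → posterior Beta(29/4, 19/2)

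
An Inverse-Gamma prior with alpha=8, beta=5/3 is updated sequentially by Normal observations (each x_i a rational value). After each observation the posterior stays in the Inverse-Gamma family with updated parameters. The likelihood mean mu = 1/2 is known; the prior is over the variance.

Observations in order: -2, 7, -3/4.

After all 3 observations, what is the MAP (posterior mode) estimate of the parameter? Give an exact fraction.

2563/1008

obs 1: x=-2 → posterior Inverse-Gamma(17/2, 115/24)
obs 2: x=7 → posterior Inverse-Gamma(9, 311/12)
obs 3: x=-3/4 → posterior Inverse-Gamma(19/2, 2563/96)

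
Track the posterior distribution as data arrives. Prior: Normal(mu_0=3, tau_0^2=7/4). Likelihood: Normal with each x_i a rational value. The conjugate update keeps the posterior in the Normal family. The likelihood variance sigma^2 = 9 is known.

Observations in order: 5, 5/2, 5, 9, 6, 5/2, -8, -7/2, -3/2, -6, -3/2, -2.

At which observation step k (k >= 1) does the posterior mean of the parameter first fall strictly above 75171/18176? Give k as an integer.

k = 5

obs 1: x=5 → posterior Normal(143/43, 63/43)
obs 2: x=5/2 → posterior Normal(321/100, 63/50)
obs 3: x=5 → posterior Normal(391/114, 21/19)
obs 4: x=9 → posterior Normal(517/128, 63/64)
obs 5: x=6 → posterior Normal(601/142, 63/71)
obs 6: x=5/2 → posterior Normal(53/13, 21/26)
obs 7: x=-8 → posterior Normal(262/85, 63/85)
obs 8: x=-7/2 → posterior Normal(475/184, 63/92)
obs 9: x=-3/2 → posterior Normal(227/99, 7/11)
obs 10: x=-6 → posterior Normal(185/106, 63/106)
obs 11: x=-3/2 → posterior Normal(349/226, 63/113)
obs 12: x=-2 → posterior Normal(107/80, 21/40)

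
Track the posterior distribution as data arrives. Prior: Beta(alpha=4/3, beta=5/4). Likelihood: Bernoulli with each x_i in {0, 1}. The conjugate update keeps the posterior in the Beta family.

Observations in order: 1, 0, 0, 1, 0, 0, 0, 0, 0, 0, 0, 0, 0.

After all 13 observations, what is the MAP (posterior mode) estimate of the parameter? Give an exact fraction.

28/163

obs 1: x=1 → posterior Beta(7/3, 5/4)
obs 2: x=0 → posterior Beta(7/3, 9/4)
obs 3: x=0 → posterior Beta(7/3, 13/4)
obs 4: x=1 → posterior Beta(10/3, 13/4)
obs 5: x=0 → posterior Beta(10/3, 17/4)
obs 6: x=0 → posterior Beta(10/3, 21/4)
obs 7: x=0 → posterior Beta(10/3, 25/4)
obs 8: x=0 → posterior Beta(10/3, 29/4)
obs 9: x=0 → posterior Beta(10/3, 33/4)
obs 10: x=0 → posterior Beta(10/3, 37/4)
obs 11: x=0 → posterior Beta(10/3, 41/4)
obs 12: x=0 → posterior Beta(10/3, 45/4)
obs 13: x=0 → posterior Beta(10/3, 49/4)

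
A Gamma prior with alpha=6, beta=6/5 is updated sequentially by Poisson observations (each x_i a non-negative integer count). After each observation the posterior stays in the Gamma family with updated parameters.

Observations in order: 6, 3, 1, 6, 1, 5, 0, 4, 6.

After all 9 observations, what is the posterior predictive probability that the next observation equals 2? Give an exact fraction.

obs 1: x=6 → posterior Gamma(12, 11/5)
obs 2: x=3 → posterior Gamma(15, 16/5)
obs 3: x=1 → posterior Gamma(16, 21/5)
obs 4: x=6 → posterior Gamma(22, 26/5)
obs 5: x=1 → posterior Gamma(23, 31/5)
obs 6: x=5 → posterior Gamma(28, 36/5)
obs 7: x=0 → posterior Gamma(28, 41/5)
obs 8: x=4 → posterior Gamma(32, 46/5)
obs 9: x=6 → posterior Gamma(38, 51/5)

1430292654885986551212968225448953008765561695693938492238397674153525/8462936461124963548318873630777057806710530386841423704984313529368576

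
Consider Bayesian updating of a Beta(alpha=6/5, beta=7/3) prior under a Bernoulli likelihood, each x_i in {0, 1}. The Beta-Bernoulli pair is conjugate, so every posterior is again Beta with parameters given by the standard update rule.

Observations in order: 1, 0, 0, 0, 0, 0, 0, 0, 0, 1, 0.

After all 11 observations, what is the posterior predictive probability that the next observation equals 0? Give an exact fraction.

obs 1: x=1 → posterior Beta(11/5, 7/3)
obs 2: x=0 → posterior Beta(11/5, 10/3)
obs 3: x=0 → posterior Beta(11/5, 13/3)
obs 4: x=0 → posterior Beta(11/5, 16/3)
obs 5: x=0 → posterior Beta(11/5, 19/3)
obs 6: x=0 → posterior Beta(11/5, 22/3)
obs 7: x=0 → posterior Beta(11/5, 25/3)
obs 8: x=0 → posterior Beta(11/5, 28/3)
obs 9: x=0 → posterior Beta(11/5, 31/3)
obs 10: x=1 → posterior Beta(16/5, 31/3)
obs 11: x=0 → posterior Beta(16/5, 34/3)

85/109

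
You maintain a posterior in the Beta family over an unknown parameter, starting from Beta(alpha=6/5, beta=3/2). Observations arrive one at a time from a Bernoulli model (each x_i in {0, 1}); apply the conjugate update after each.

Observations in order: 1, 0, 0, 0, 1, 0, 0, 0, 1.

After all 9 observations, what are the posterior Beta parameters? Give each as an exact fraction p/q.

alpha=21/5, beta=15/2

obs 1: x=1 → posterior Beta(11/5, 3/2)
obs 2: x=0 → posterior Beta(11/5, 5/2)
obs 3: x=0 → posterior Beta(11/5, 7/2)
obs 4: x=0 → posterior Beta(11/5, 9/2)
obs 5: x=1 → posterior Beta(16/5, 9/2)
obs 6: x=0 → posterior Beta(16/5, 11/2)
obs 7: x=0 → posterior Beta(16/5, 13/2)
obs 8: x=0 → posterior Beta(16/5, 15/2)
obs 9: x=1 → posterior Beta(21/5, 15/2)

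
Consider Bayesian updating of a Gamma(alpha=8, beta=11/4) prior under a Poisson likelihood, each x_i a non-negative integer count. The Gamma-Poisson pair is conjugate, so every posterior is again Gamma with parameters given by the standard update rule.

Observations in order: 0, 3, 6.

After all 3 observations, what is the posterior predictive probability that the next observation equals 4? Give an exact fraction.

58315728355960497872808024320/381520424476945831628649898809

obs 1: x=0 → posterior Gamma(8, 15/4)
obs 2: x=3 → posterior Gamma(11, 19/4)
obs 3: x=6 → posterior Gamma(17, 23/4)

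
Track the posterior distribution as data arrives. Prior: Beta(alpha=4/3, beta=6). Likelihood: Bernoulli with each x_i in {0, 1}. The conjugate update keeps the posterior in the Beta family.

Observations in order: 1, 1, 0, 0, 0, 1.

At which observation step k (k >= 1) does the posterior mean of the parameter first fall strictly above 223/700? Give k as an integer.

obs 1: x=1 → posterior Beta(7/3, 6)
obs 2: x=1 → posterior Beta(10/3, 6)
obs 3: x=0 → posterior Beta(10/3, 7)
obs 4: x=0 → posterior Beta(10/3, 8)
obs 5: x=0 → posterior Beta(10/3, 9)
obs 6: x=1 → posterior Beta(13/3, 9)

k = 2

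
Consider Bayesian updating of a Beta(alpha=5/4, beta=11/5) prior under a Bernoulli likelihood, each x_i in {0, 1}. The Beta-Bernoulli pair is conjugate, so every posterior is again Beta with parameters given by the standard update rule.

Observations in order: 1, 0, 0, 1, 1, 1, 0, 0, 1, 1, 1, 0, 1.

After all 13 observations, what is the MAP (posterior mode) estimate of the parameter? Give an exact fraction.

obs 1: x=1 → posterior Beta(9/4, 11/5)
obs 2: x=0 → posterior Beta(9/4, 16/5)
obs 3: x=0 → posterior Beta(9/4, 21/5)
obs 4: x=1 → posterior Beta(13/4, 21/5)
obs 5: x=1 → posterior Beta(17/4, 21/5)
obs 6: x=1 → posterior Beta(21/4, 21/5)
obs 7: x=0 → posterior Beta(21/4, 26/5)
obs 8: x=0 → posterior Beta(21/4, 31/5)
obs 9: x=1 → posterior Beta(25/4, 31/5)
obs 10: x=1 → posterior Beta(29/4, 31/5)
obs 11: x=1 → posterior Beta(33/4, 31/5)
obs 12: x=0 → posterior Beta(33/4, 36/5)
obs 13: x=1 → posterior Beta(37/4, 36/5)

165/289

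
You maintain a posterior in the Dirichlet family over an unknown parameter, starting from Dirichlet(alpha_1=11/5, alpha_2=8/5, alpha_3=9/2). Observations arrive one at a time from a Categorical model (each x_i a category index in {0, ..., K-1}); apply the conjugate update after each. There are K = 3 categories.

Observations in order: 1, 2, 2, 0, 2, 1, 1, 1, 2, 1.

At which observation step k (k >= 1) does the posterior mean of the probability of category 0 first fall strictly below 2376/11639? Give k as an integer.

k = 3

obs 1: x=1 → posterior Dirichlet(11/5, 13/5, 9/2)
obs 2: x=2 → posterior Dirichlet(11/5, 13/5, 11/2)
obs 3: x=2 → posterior Dirichlet(11/5, 13/5, 13/2)
obs 4: x=0 → posterior Dirichlet(16/5, 13/5, 13/2)
obs 5: x=2 → posterior Dirichlet(16/5, 13/5, 15/2)
obs 6: x=1 → posterior Dirichlet(16/5, 18/5, 15/2)
obs 7: x=1 → posterior Dirichlet(16/5, 23/5, 15/2)
obs 8: x=1 → posterior Dirichlet(16/5, 28/5, 15/2)
obs 9: x=2 → posterior Dirichlet(16/5, 28/5, 17/2)
obs 10: x=1 → posterior Dirichlet(16/5, 33/5, 17/2)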